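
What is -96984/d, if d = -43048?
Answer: 12123/5381 ≈ 2.2529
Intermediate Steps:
-96984/d = -96984/(-43048) = -96984*(-1/43048) = 12123/5381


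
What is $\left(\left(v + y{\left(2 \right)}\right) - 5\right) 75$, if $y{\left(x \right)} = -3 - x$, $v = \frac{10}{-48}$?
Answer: $- \frac{6125}{8} \approx -765.63$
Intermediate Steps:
$v = - \frac{5}{24}$ ($v = 10 \left(- \frac{1}{48}\right) = - \frac{5}{24} \approx -0.20833$)
$\left(\left(v + y{\left(2 \right)}\right) - 5\right) 75 = \left(\left(- \frac{5}{24} - 5\right) - 5\right) 75 = \left(- \frac{125}{24} - 5\right) 75 = \left(- \frac{245}{24}\right) 75 = - \frac{6125}{8}$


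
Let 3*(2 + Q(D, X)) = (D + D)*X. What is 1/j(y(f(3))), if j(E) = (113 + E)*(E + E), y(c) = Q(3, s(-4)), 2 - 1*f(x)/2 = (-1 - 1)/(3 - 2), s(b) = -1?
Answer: -1/872 ≈ -0.0011468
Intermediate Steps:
f(x) = 8 (f(x) = 4 - 2*(-1 - 1)/(3 - 2) = 4 - (-4)/1 = 4 - (-4) = 4 - 2*(-2) = 4 + 4 = 8)
Q(D, X) = -2 + 2*D*X/3 (Q(D, X) = -2 + ((D + D)*X)/3 = -2 + ((2*D)*X)/3 = -2 + (2*D*X)/3 = -2 + 2*D*X/3)
y(c) = -4 (y(c) = -2 + (2/3)*3*(-1) = -2 - 2 = -4)
j(E) = 2*E*(113 + E) (j(E) = (113 + E)*(2*E) = 2*E*(113 + E))
1/j(y(f(3))) = 1/(2*(-4)*(113 - 4)) = 1/(2*(-4)*109) = 1/(-872) = -1/872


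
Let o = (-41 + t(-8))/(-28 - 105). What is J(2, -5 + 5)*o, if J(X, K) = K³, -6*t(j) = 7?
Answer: 0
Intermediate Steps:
t(j) = -7/6 (t(j) = -⅙*7 = -7/6)
o = 253/798 (o = (-41 - 7/6)/(-28 - 105) = -253/6/(-133) = -253/6*(-1/133) = 253/798 ≈ 0.31704)
J(2, -5 + 5)*o = (-5 + 5)³*(253/798) = 0³*(253/798) = 0*(253/798) = 0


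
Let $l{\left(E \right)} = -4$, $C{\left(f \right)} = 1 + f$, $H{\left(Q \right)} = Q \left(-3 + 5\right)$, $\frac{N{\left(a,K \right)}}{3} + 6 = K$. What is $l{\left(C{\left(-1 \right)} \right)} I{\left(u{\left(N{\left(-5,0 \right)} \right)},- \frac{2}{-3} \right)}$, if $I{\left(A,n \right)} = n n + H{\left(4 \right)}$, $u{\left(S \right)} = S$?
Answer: $- \frac{304}{9} \approx -33.778$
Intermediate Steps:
$N{\left(a,K \right)} = -18 + 3 K$
$H{\left(Q \right)} = 2 Q$ ($H{\left(Q \right)} = Q 2 = 2 Q$)
$I{\left(A,n \right)} = 8 + n^{2}$ ($I{\left(A,n \right)} = n n + 2 \cdot 4 = n^{2} + 8 = 8 + n^{2}$)
$l{\left(C{\left(-1 \right)} \right)} I{\left(u{\left(N{\left(-5,0 \right)} \right)},- \frac{2}{-3} \right)} = - 4 \left(8 + \left(- \frac{2}{-3}\right)^{2}\right) = - 4 \left(8 + \left(\left(-2\right) \left(- \frac{1}{3}\right)\right)^{2}\right) = - 4 \left(8 + \left(\frac{2}{3}\right)^{2}\right) = - 4 \left(8 + \frac{4}{9}\right) = \left(-4\right) \frac{76}{9} = - \frac{304}{9}$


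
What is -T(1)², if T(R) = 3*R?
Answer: -9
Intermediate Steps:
-T(1)² = -(3*1)² = -1*3² = -1*9 = -9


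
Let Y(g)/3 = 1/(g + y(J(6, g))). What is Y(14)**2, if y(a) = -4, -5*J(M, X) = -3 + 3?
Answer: 9/100 ≈ 0.090000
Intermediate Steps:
J(M, X) = 0 (J(M, X) = -(-3 + 3)/5 = -1/5*0 = 0)
Y(g) = 3/(-4 + g) (Y(g) = 3/(g - 4) = 3/(-4 + g))
Y(14)**2 = (3/(-4 + 14))**2 = (3/10)**2 = 9/100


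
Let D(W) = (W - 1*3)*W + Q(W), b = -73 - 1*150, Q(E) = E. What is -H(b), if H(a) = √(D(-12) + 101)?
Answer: -√269 ≈ -16.401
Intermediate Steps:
b = -223 (b = -73 - 150 = -223)
D(W) = W + W*(-3 + W) (D(W) = (W - 1*3)*W + W = (W - 3)*W + W = (-3 + W)*W + W = W*(-3 + W) + W = W + W*(-3 + W))
H(a) = √269 (H(a) = √(-12*(-2 - 12) + 101) = √(-12*(-14) + 101) = √(168 + 101) = √269)
-H(b) = -√269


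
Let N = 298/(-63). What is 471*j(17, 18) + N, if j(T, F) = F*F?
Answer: 9613754/63 ≈ 1.5260e+5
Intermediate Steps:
j(T, F) = F²
N = -298/63 (N = 298*(-1/63) = -298/63 ≈ -4.7302)
471*j(17, 18) + N = 471*18² - 298/63 = 471*324 - 298/63 = 152604 - 298/63 = 9613754/63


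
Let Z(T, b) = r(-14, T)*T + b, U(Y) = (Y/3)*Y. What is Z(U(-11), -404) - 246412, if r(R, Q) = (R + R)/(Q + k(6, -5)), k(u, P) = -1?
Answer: -14563838/59 ≈ -2.4684e+5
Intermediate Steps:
U(Y) = Y²/3 (U(Y) = (Y*(⅓))*Y = (Y/3)*Y = Y²/3)
r(R, Q) = 2*R/(-1 + Q) (r(R, Q) = (R + R)/(Q - 1) = (2*R)/(-1 + Q) = 2*R/(-1 + Q))
Z(T, b) = b - 28*T/(-1 + T) (Z(T, b) = (2*(-14)/(-1 + T))*T + b = (-28/(-1 + T))*T + b = -28*T/(-1 + T) + b = b - 28*T/(-1 + T))
Z(U(-11), -404) - 246412 = (-28*(-11)²/3 - 404*(-1 + (⅓)*(-11)²))/(-1 + (⅓)*(-11)²) - 246412 = (-28*121/3 - 404*(-1 + (⅓)*121))/(-1 + (⅓)*121) - 246412 = (-28*121/3 - 404*(-1 + 121/3))/(-1 + 121/3) - 246412 = (-3388/3 - 404*118/3)/(118/3) - 246412 = 3*(-3388/3 - 47672/3)/118 - 246412 = (3/118)*(-17020) - 246412 = -25530/59 - 246412 = -14563838/59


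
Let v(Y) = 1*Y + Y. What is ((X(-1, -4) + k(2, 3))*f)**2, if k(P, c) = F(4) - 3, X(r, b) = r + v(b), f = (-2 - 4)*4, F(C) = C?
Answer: 36864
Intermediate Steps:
v(Y) = 2*Y (v(Y) = Y + Y = 2*Y)
f = -24 (f = -6*4 = -24)
X(r, b) = r + 2*b
k(P, c) = 1 (k(P, c) = 4 - 3 = 1)
((X(-1, -4) + k(2, 3))*f)**2 = (((-1 + 2*(-4)) + 1)*(-24))**2 = (((-1 - 8) + 1)*(-24))**2 = ((-9 + 1)*(-24))**2 = (-8*(-24))**2 = 192**2 = 36864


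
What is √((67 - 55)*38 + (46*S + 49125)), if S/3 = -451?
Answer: I*√12657 ≈ 112.5*I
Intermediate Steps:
S = -1353 (S = 3*(-451) = -1353)
√((67 - 55)*38 + (46*S + 49125)) = √((67 - 55)*38 + (46*(-1353) + 49125)) = √(12*38 + (-62238 + 49125)) = √(456 - 13113) = √(-12657) = I*√12657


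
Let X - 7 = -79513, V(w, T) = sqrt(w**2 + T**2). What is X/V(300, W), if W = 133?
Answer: -79506*sqrt(107689)/107689 ≈ -242.28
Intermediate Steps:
V(w, T) = sqrt(T**2 + w**2)
X = -79506 (X = 7 - 79513 = -79506)
X/V(300, W) = -79506/sqrt(133**2 + 300**2) = -79506/sqrt(17689 + 90000) = -79506*sqrt(107689)/107689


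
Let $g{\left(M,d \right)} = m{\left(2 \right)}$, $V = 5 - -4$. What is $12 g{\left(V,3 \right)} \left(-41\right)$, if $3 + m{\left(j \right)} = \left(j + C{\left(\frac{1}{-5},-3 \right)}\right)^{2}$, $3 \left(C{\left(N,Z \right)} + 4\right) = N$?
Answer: $- \frac{46904}{75} \approx -625.39$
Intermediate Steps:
$C{\left(N,Z \right)} = -4 + \frac{N}{3}$
$V = 9$ ($V = 5 + 4 = 9$)
$m{\left(j \right)} = -3 + \left(- \frac{61}{15} + j\right)^{2}$ ($m{\left(j \right)} = -3 + \left(j - \left(4 - \frac{1}{3 \left(-5\right)}\right)\right)^{2} = -3 + \left(j + \left(-4 + \frac{1}{3} \left(- \frac{1}{5}\right)\right)\right)^{2} = -3 + \left(j - \frac{61}{15}\right)^{2} = -3 + \left(- \frac{61}{15} + j\right)^{2}$)
$g{\left(M,d \right)} = \frac{286}{225}$ ($g{\left(M,d \right)} = -3 + \frac{\left(-61 + 15 \cdot 2\right)^{2}}{225} = -3 + \frac{\left(-61 + 30\right)^{2}}{225} = -3 + \frac{\left(-31\right)^{2}}{225} = -3 + \frac{1}{225} \cdot 961 = -3 + \frac{961}{225} = \frac{286}{225}$)
$12 g{\left(V,3 \right)} \left(-41\right) = 12 \cdot \frac{286}{225} \left(-41\right) = \frac{1144}{75} \left(-41\right) = - \frac{46904}{75}$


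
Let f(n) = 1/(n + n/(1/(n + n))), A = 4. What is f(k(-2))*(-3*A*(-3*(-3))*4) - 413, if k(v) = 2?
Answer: -2281/5 ≈ -456.20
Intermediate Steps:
f(n) = 1/(n + 2*n²) (f(n) = 1/(n + n/(1/(2*n))) = 1/(n + n/((1/(2*n)))) = 1/(n + n*(2*n)) = 1/(n + 2*n²))
f(k(-2))*(-3*A*(-3*(-3))*4) - 413 = (1/(2*(1 + 2*2)))*(-12*(-3*(-3))*4) - 413 = (1/(2*(1 + 4)))*(-12*9*4) - 413 = ((½)/5)*(-3*36*4) - 413 = ((½)*(⅕))*(-108*4) - 413 = (⅒)*(-432) - 413 = -216/5 - 413 = -2281/5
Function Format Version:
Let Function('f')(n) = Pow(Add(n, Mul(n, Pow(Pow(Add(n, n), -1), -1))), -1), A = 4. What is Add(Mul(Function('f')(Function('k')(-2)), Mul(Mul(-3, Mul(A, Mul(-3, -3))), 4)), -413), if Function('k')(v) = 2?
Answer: Rational(-2281, 5) ≈ -456.20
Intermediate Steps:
Function('f')(n) = Pow(Add(n, Mul(2, Pow(n, 2))), -1) (Function('f')(n) = Pow(Add(n, Mul(n, Pow(Pow(Mul(2, n), -1), -1))), -1) = Pow(Add(n, Mul(n, Pow(Mul(Rational(1, 2), Pow(n, -1)), -1))), -1) = Pow(Add(n, Mul(n, Mul(2, n))), -1) = Pow(Add(n, Mul(2, Pow(n, 2))), -1))
Add(Mul(Function('f')(Function('k')(-2)), Mul(Mul(-3, Mul(A, Mul(-3, -3))), 4)), -413) = Add(Mul(Mul(Pow(2, -1), Pow(Add(1, Mul(2, 2)), -1)), Mul(Mul(-3, Mul(4, Mul(-3, -3))), 4)), -413) = Add(Mul(Mul(Rational(1, 2), Pow(Add(1, 4), -1)), Mul(Mul(-3, Mul(4, 9)), 4)), -413) = Add(Mul(Mul(Rational(1, 2), Pow(5, -1)), Mul(Mul(-3, 36), 4)), -413) = Add(Mul(Mul(Rational(1, 2), Rational(1, 5)), Mul(-108, 4)), -413) = Add(Mul(Rational(1, 10), -432), -413) = Add(Rational(-216, 5), -413) = Rational(-2281, 5)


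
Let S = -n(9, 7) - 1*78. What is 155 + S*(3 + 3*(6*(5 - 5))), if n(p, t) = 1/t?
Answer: -556/7 ≈ -79.429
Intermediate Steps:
S = -547/7 (S = -1/7 - 1*78 = -1*⅐ - 78 = -⅐ - 78 = -547/7 ≈ -78.143)
155 + S*(3 + 3*(6*(5 - 5))) = 155 - 547*(3 + 3*(6*(5 - 5)))/7 = 155 - 547*(3 + 3*(6*0))/7 = 155 - 547*(3 + 3*0)/7 = 155 - 547*(3 + 0)/7 = 155 - 547/7*3 = 155 - 1641/7 = -556/7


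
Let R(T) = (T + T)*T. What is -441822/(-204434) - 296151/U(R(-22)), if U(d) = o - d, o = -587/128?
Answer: 1300758259159/4241698849 ≈ 306.66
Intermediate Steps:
o = -587/128 (o = -587*1/128 = -587/128 ≈ -4.5859)
R(T) = 2*T² (R(T) = (2*T)*T = 2*T²)
U(d) = -587/128 - d
-441822/(-204434) - 296151/U(R(-22)) = -441822/(-204434) - 296151/(-587/128 - 2*(-22)²) = -441822*(-1/204434) - 296151/(-587/128 - 2*484) = 220911/102217 - 296151/(-587/128 - 1*968) = 220911/102217 - 296151/(-587/128 - 968) = 220911/102217 - 296151/(-124491/128) = 220911/102217 - 296151*(-128/124491) = 220911/102217 + 12635776/41497 = 1300758259159/4241698849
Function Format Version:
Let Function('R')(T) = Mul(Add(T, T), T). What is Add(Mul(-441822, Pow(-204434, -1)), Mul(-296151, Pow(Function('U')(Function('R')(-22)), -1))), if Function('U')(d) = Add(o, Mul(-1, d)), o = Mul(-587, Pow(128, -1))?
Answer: Rational(1300758259159, 4241698849) ≈ 306.66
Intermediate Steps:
o = Rational(-587, 128) (o = Mul(-587, Rational(1, 128)) = Rational(-587, 128) ≈ -4.5859)
Function('R')(T) = Mul(2, Pow(T, 2)) (Function('R')(T) = Mul(Mul(2, T), T) = Mul(2, Pow(T, 2)))
Function('U')(d) = Add(Rational(-587, 128), Mul(-1, d))
Add(Mul(-441822, Pow(-204434, -1)), Mul(-296151, Pow(Function('U')(Function('R')(-22)), -1))) = Add(Mul(-441822, Pow(-204434, -1)), Mul(-296151, Pow(Add(Rational(-587, 128), Mul(-1, Mul(2, Pow(-22, 2)))), -1))) = Add(Mul(-441822, Rational(-1, 204434)), Mul(-296151, Pow(Add(Rational(-587, 128), Mul(-1, Mul(2, 484))), -1))) = Add(Rational(220911, 102217), Mul(-296151, Pow(Add(Rational(-587, 128), Mul(-1, 968)), -1))) = Add(Rational(220911, 102217), Mul(-296151, Pow(Add(Rational(-587, 128), -968), -1))) = Add(Rational(220911, 102217), Mul(-296151, Pow(Rational(-124491, 128), -1))) = Add(Rational(220911, 102217), Mul(-296151, Rational(-128, 124491))) = Add(Rational(220911, 102217), Rational(12635776, 41497)) = Rational(1300758259159, 4241698849)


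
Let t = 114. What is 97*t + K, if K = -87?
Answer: 10971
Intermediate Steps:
97*t + K = 97*114 - 87 = 11058 - 87 = 10971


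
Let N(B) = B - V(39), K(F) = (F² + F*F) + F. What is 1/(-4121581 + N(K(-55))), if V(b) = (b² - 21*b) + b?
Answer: -1/4116327 ≈ -2.4294e-7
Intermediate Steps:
V(b) = b² - 20*b
K(F) = F + 2*F² (K(F) = (F² + F²) + F = 2*F² + F = F + 2*F²)
N(B) = -741 + B (N(B) = B - 39*(-20 + 39) = B - 39*19 = B - 1*741 = B - 741 = -741 + B)
1/(-4121581 + N(K(-55))) = 1/(-4121581 + (-741 - 55*(1 + 2*(-55)))) = 1/(-4121581 + (-741 - 55*(1 - 110))) = 1/(-4121581 + (-741 - 55*(-109))) = 1/(-4121581 + (-741 + 5995)) = 1/(-4121581 + 5254) = 1/(-4116327) = -1/4116327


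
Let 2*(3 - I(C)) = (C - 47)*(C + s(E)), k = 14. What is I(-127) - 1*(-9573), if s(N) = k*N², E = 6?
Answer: 42375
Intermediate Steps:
s(N) = 14*N²
I(C) = 3 - (-47 + C)*(504 + C)/2 (I(C) = 3 - (C - 47)*(C + 14*6²)/2 = 3 - (-47 + C)*(C + 14*36)/2 = 3 - (-47 + C)*(C + 504)/2 = 3 - (-47 + C)*(504 + C)/2)
I(-127) - 1*(-9573) = (11847 - 457/2*(-127) - ½*(-127)²) - 1*(-9573) = (11847 + 58039/2 - ½*16129) + 9573 = (11847 + 58039/2 - 16129/2) + 9573 = 32802 + 9573 = 42375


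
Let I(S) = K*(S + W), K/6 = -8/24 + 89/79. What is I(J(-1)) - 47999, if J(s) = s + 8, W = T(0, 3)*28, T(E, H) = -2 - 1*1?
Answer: -3820873/79 ≈ -48366.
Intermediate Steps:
T(E, H) = -3 (T(E, H) = -2 - 1 = -3)
W = -84 (W = -3*28 = -84)
K = 376/79 (K = 6*(-8/24 + 89/79) = 6*(-8*1/24 + 89*(1/79)) = 6*(-1/3 + 89/79) = 6*(188/237) = 376/79 ≈ 4.7595)
J(s) = 8 + s
I(S) = -31584/79 + 376*S/79 (I(S) = 376*(S - 84)/79 = 376*(-84 + S)/79 = -31584/79 + 376*S/79)
I(J(-1)) - 47999 = (-31584/79 + 376*(8 - 1)/79) - 47999 = (-31584/79 + (376/79)*7) - 47999 = (-31584/79 + 2632/79) - 47999 = -28952/79 - 47999 = -3820873/79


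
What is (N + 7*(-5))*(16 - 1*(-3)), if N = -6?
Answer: -779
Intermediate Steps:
(N + 7*(-5))*(16 - 1*(-3)) = (-6 + 7*(-5))*(16 - 1*(-3)) = (-6 - 35)*(16 + 3) = -41*19 = -779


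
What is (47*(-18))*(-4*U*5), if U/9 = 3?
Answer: 456840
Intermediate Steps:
U = 27 (U = 9*3 = 27)
(47*(-18))*(-4*U*5) = (47*(-18))*(-4*27*5) = -(-91368)*5 = -846*(-540) = 456840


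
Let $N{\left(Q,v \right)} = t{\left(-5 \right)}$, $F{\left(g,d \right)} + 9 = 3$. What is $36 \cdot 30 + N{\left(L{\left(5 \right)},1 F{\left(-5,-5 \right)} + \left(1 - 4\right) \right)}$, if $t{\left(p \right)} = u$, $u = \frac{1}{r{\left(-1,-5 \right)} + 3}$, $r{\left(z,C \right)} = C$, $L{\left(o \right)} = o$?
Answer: $\frac{2159}{2} \approx 1079.5$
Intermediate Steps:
$F{\left(g,d \right)} = -6$ ($F{\left(g,d \right)} = -9 + 3 = -6$)
$u = - \frac{1}{2}$ ($u = \frac{1}{-5 + 3} = \frac{1}{-2} = - \frac{1}{2} \approx -0.5$)
$t{\left(p \right)} = - \frac{1}{2}$
$N{\left(Q,v \right)} = - \frac{1}{2}$
$36 \cdot 30 + N{\left(L{\left(5 \right)},1 F{\left(-5,-5 \right)} + \left(1 - 4\right) \right)} = 36 \cdot 30 - \frac{1}{2} = 1080 - \frac{1}{2} = \frac{2159}{2}$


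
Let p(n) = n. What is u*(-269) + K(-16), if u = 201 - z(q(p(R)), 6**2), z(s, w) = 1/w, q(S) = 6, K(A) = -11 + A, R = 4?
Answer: -1947187/36 ≈ -54089.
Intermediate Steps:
u = 7235/36 (u = 201 - 1/(6**2) = 201 - 1/36 = 7235/36 ≈ 200.97)
u*(-269) + K(-16) = (7235/36)*(-269) + (-11 - 16) = -1946215/36 - 27 = -1947187/36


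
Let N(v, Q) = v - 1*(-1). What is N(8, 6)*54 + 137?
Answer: 623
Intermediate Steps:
N(v, Q) = 1 + v (N(v, Q) = v + 1 = 1 + v)
N(8, 6)*54 + 137 = (1 + 8)*54 + 137 = 9*54 + 137 = 486 + 137 = 623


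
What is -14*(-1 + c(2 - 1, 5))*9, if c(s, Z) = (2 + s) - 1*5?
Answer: 378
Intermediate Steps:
c(s, Z) = -3 + s (c(s, Z) = (2 + s) - 5 = -3 + s)
-14*(-1 + c(2 - 1, 5))*9 = -14*(-1 + (-3 + (2 - 1)))*9 = -14*(-1 + (-3 + 1))*9 = -14*(-1 - 2)*9 = -14*(-3)*9 = 42*9 = 378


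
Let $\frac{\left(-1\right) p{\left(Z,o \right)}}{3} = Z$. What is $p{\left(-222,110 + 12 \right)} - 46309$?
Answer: $-45643$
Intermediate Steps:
$p{\left(Z,o \right)} = - 3 Z$
$p{\left(-222,110 + 12 \right)} - 46309 = \left(-3\right) \left(-222\right) - 46309 = 666 - 46309 = -45643$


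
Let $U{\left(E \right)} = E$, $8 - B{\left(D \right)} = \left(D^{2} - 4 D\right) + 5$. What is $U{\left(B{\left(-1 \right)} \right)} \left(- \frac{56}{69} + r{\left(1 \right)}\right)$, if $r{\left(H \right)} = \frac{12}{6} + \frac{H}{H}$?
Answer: $- \frac{302}{69} \approx -4.3768$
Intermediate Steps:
$B{\left(D \right)} = 3 - D^{2} + 4 D$ ($B{\left(D \right)} = 8 - \left(\left(D^{2} - 4 D\right) + 5\right) = 8 - \left(5 + D^{2} - 4 D\right) = 3 - D^{2} + 4 D$)
$r{\left(H \right)} = 3$ ($r{\left(H \right)} = 12 \cdot \frac{1}{6} + 1 = 2 + 1 = 3$)
$U{\left(B{\left(-1 \right)} \right)} \left(- \frac{56}{69} + r{\left(1 \right)}\right) = \left(3 - \left(-1\right)^{2} + 4 \left(-1\right)\right) \left(- \frac{56}{69} + 3\right) = \left(3 - 1 - 4\right) \left(\left(-56\right) \frac{1}{69} + 3\right) = \left(3 - 1 - 4\right) \left(- \frac{56}{69} + 3\right) = \left(-2\right) \frac{151}{69} = - \frac{302}{69}$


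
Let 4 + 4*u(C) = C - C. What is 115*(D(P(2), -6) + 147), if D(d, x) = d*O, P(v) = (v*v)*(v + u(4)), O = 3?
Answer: 18285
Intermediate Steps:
u(C) = -1 (u(C) = -1 + (C - C)/4 = -1 + (1/4)*0 = -1 + 0 = -1)
P(v) = v**2*(-1 + v) (P(v) = (v*v)*(v - 1) = v**2*(-1 + v))
D(d, x) = 3*d (D(d, x) = d*3 = 3*d)
115*(D(P(2), -6) + 147) = 115*(3*(2**2*(-1 + 2)) + 147) = 115*(3*(4*1) + 147) = 115*(3*4 + 147) = 115*(12 + 147) = 115*159 = 18285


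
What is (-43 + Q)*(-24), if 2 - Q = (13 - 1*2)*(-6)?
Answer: -600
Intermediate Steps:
Q = 68 (Q = 2 - (13 - 1*2)*(-6) = 2 - (13 - 2)*(-6) = 2 - 11*(-6) = 2 - 1*(-66) = 2 + 66 = 68)
(-43 + Q)*(-24) = (-43 + 68)*(-24) = 25*(-24) = -600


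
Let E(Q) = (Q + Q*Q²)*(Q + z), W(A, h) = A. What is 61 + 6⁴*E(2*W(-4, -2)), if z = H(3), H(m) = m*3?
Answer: -673859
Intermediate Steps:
H(m) = 3*m
z = 9 (z = 3*3 = 9)
E(Q) = (9 + Q)*(Q + Q³) (E(Q) = (Q + Q*Q²)*(Q + 9) = (Q + Q³)*(9 + Q) = (9 + Q)*(Q + Q³))
61 + 6⁴*E(2*W(-4, -2)) = 61 + 6⁴*((2*(-4))*(9 + 2*(-4) + (2*(-4))³ + 9*(2*(-4))²)) = 61 + 1296*(-8*(9 - 8 + (-8)³ + 9*(-8)²)) = 61 + 1296*(-8*(9 - 8 - 512 + 9*64)) = 61 + 1296*(-8*(9 - 8 - 512 + 576)) = 61 + 1296*(-8*65) = 61 + 1296*(-520) = 61 - 673920 = -673859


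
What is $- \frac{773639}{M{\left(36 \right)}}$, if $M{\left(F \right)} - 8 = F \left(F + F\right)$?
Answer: $- \frac{773639}{2600} \approx -297.55$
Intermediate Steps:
$M{\left(F \right)} = 8 + 2 F^{2}$ ($M{\left(F \right)} = 8 + F \left(F + F\right) = 8 + F 2 F = 8 + 2 F^{2}$)
$- \frac{773639}{M{\left(36 \right)}} = - \frac{773639}{8 + 2 \cdot 36^{2}} = - \frac{773639}{8 + 2 \cdot 1296} = - \frac{773639}{8 + 2592} = - \frac{773639}{2600}$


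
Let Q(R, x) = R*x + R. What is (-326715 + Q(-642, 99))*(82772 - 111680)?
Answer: 11300570820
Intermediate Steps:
Q(R, x) = R + R*x
(-326715 + Q(-642, 99))*(82772 - 111680) = (-326715 - 642*(1 + 99))*(82772 - 111680) = (-326715 - 642*100)*(-28908) = (-326715 - 64200)*(-28908) = -390915*(-28908) = 11300570820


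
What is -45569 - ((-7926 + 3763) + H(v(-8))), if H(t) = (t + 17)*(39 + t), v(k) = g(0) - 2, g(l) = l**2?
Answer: -41961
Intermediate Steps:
v(k) = -2 (v(k) = 0**2 - 2 = 0 - 2 = -2)
H(t) = (17 + t)*(39 + t)
-45569 - ((-7926 + 3763) + H(v(-8))) = -45569 - ((-7926 + 3763) + (663 + (-2)**2 + 56*(-2))) = -45569 - (-4163 + (663 + 4 - 112)) = -45569 - (-4163 + 555) = -45569 - 1*(-3608) = -45569 + 3608 = -41961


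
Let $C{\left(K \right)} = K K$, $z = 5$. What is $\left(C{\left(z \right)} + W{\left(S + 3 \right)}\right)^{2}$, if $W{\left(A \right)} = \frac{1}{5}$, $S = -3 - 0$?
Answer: $\frac{15876}{25} \approx 635.04$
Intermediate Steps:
$S = -3$ ($S = -3 + 0 = -3$)
$C{\left(K \right)} = K^{2}$
$W{\left(A \right)} = \frac{1}{5}$
$\left(C{\left(z \right)} + W{\left(S + 3 \right)}\right)^{2} = \left(5^{2} + \frac{1}{5}\right)^{2} = \left(25 + \frac{1}{5}\right)^{2} = \left(\frac{126}{5}\right)^{2} = \frac{15876}{25}$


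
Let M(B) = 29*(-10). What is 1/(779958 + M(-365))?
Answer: 1/779668 ≈ 1.2826e-6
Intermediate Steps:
M(B) = -290
1/(779958 + M(-365)) = 1/(779958 - 290) = 1/779668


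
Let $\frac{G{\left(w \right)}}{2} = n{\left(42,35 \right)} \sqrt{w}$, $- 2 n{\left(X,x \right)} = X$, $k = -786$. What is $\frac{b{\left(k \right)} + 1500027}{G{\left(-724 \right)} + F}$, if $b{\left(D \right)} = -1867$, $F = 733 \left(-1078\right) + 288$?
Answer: $- \frac{295843902440}{155980292533} + \frac{31461360 i \sqrt{181}}{155980292533} \approx -1.8967 + 0.0027136 i$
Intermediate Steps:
$n{\left(X,x \right)} = - \frac{X}{2}$
$F = -789886$ ($F = -790174 + 288 = -789886$)
$G{\left(w \right)} = - 42 \sqrt{w}$ ($G{\left(w \right)} = 2 \left(- \frac{1}{2}\right) 42 \sqrt{w} = 2 \left(- 21 \sqrt{w}\right) = - 42 \sqrt{w}$)
$\frac{b{\left(k \right)} + 1500027}{G{\left(-724 \right)} + F} = \frac{-1867 + 1500027}{- 42 \sqrt{-724} - 789886} = \frac{1498160}{- 42 \cdot 2 i \sqrt{181} - 789886} = \frac{1498160}{- 84 i \sqrt{181} - 789886} = \frac{1498160}{-789886 - 84 i \sqrt{181}}$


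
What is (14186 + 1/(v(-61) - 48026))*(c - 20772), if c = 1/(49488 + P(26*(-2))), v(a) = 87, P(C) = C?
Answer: -698345859280279923/2369912404 ≈ -2.9467e+8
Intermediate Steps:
c = 1/49436 (c = 1/(49488 + 26*(-2)) = 1/(49488 - 52) = 1/49436 ≈ 2.0228e-5)
(14186 + 1/(v(-61) - 48026))*(c - 20772) = (14186 + 1/(87 - 48026))*(1/49436 - 20772) = (14186 + 1/(-47939))*(-1026884591/49436) = (14186 - 1/47939)*(-1026884591/49436) = (680062653/47939)*(-1026884591/49436) = -698345859280279923/2369912404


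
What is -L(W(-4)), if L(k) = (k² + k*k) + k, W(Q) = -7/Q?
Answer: -63/8 ≈ -7.8750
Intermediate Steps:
L(k) = k + 2*k² (L(k) = (k² + k²) + k = 2*k² + k = k + 2*k²)
-L(W(-4)) = -(-7/(-4))*(1 + 2*(-7/(-4))) = -(-7*(-¼))*(1 + 2*(-7*(-¼))) = -7*(1 + 2*(7/4))/4 = -7*(1 + 7/2)/4 = -7*9/(4*2) = -1*63/8 = -63/8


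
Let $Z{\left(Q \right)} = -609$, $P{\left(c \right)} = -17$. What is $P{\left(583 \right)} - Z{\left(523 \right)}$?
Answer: $592$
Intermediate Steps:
$P{\left(583 \right)} - Z{\left(523 \right)} = -17 - -609 = -17 + 609 = 592$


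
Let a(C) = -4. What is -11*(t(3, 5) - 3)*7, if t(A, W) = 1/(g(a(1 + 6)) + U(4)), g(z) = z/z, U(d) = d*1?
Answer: 1078/5 ≈ 215.60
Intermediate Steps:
U(d) = d
g(z) = 1
t(A, W) = 1/5 (t(A, W) = 1/(1 + 4) = 1/5)
-11*(t(3, 5) - 3)*7 = -11*(1/5 - 3)*7 = -11*(-14/5)*7 = (154/5)*7 = 1078/5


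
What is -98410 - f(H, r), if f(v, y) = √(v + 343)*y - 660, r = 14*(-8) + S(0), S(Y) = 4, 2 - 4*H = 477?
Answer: -97750 + 54*√897 ≈ -96133.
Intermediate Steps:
H = -475/4 (H = ½ - ¼*477 = ½ - 477/4 = -475/4 ≈ -118.75)
r = -108 (r = 14*(-8) + 4 = -112 + 4 = -108)
f(v, y) = -660 + y*√(343 + v) (f(v, y) = √(343 + v)*y - 660 = y*√(343 + v) - 660 = -660 + y*√(343 + v))
-98410 - f(H, r) = -98410 - (-660 - 108*√(343 - 475/4)) = -98410 - (-660 - 54*√897) = -98410 + (660 + 54*√897) = -97750 + 54*√897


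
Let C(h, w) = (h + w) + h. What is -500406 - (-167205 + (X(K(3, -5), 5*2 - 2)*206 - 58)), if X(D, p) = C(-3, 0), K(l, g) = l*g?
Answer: -331907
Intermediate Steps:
K(l, g) = g*l
C(h, w) = w + 2*h
X(D, p) = -6 (X(D, p) = 0 + 2*(-3) = 0 - 6 = -6)
-500406 - (-167205 + (X(K(3, -5), 5*2 - 2)*206 - 58)) = -500406 - (-167205 + (-6*206 - 58)) = -500406 - (-167205 + (-1236 - 58)) = -500406 - (-167205 - 1294) = -500406 - 1*(-168499) = -500406 + 168499 = -331907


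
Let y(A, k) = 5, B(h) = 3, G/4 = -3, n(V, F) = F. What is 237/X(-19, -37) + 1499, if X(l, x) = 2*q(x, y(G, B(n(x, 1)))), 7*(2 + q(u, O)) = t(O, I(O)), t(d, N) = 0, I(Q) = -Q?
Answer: 5759/4 ≈ 1439.8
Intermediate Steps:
G = -12 (G = 4*(-3) = -12)
q(u, O) = -2 (q(u, O) = -2 + (⅐)*0 = -2 + 0 = -2)
X(l, x) = -4 (X(l, x) = 2*(-2) = -4)
237/X(-19, -37) + 1499 = 237/(-4) + 1499 = 237*(-¼) + 1499 = -237/4 + 1499 = 5759/4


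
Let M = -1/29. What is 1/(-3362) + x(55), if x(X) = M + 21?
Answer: 2044067/97498 ≈ 20.965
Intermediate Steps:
M = -1/29 (M = -1*1/29 = -1/29 ≈ -0.034483)
x(X) = 608/29 (x(X) = -1/29 + 21 = 608/29)
1/(-3362) + x(55) = 1/(-3362) + 608/29 = -1/3362 + 608/29 = 2044067/97498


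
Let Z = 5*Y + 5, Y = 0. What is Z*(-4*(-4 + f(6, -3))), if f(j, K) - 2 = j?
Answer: -80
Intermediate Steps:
f(j, K) = 2 + j
Z = 5 (Z = 5*0 + 5 = 0 + 5 = 5)
Z*(-4*(-4 + f(6, -3))) = 5*(-4*(-4 + (2 + 6))) = 5*(-4*(-4 + 8)) = 5*(-4*4) = 5*(-16) = -80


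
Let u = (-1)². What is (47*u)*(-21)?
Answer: -987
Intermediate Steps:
u = 1
(47*u)*(-21) = (47*1)*(-21) = 47*(-21) = -987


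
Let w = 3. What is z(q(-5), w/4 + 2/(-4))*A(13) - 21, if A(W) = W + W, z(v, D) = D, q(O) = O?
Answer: -29/2 ≈ -14.500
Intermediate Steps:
A(W) = 2*W
z(q(-5), w/4 + 2/(-4))*A(13) - 21 = (3/4 + 2/(-4))*(2*13) - 21 = (3*(1/4) + 2*(-1/4))*26 - 21 = (3/4 - 1/2)*26 - 21 = (1/4)*26 - 21 = 13/2 - 21 = -29/2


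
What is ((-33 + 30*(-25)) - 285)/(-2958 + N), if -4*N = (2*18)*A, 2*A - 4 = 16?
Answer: 89/254 ≈ 0.35039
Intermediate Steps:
A = 10 (A = 2 + (½)*16 = 2 + 8 = 10)
N = -90 (N = -2*18*10/4 = -9*10 = -¼*360 = -90)
((-33 + 30*(-25)) - 285)/(-2958 + N) = ((-33 + 30*(-25)) - 285)/(-2958 - 90) = ((-33 - 750) - 285)/(-3048) = (-783 - 285)*(-1/3048) = -1068*(-1/3048) = 89/254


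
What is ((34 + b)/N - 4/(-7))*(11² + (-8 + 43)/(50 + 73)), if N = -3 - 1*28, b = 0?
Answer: -566884/8897 ≈ -63.716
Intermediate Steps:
N = -31 (N = -3 - 28 = -31)
((34 + b)/N - 4/(-7))*(11² + (-8 + 43)/(50 + 73)) = ((34 + 0)/(-31) - 4/(-7))*(11² + (-8 + 43)/(50 + 73)) = (34*(-1/31) - 4*(-⅐))*(121 + 35/123) = (-34/31 + 4/7)*(121 + 35*(1/123)) = -114*(121 + 35/123)/217 = -114/217*14918/123 = -566884/8897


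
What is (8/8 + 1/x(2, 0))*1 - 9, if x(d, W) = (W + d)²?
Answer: -31/4 ≈ -7.7500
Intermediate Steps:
(8/8 + 1/x(2, 0))*1 - 9 = (8/8 + 1/(0 + 2)²)*1 - 9 = (8*(⅛) + 1/2²)*1 - 9 = (1 + 1/4)*1 - 9 = (1 + 1*(¼))*1 - 9 = (1 + ¼)*1 - 9 = (5/4)*1 - 9 = 5/4 - 9 = -31/4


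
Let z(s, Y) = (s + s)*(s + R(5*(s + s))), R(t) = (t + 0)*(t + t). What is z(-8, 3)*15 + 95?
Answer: -3069985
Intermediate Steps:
R(t) = 2*t² (R(t) = t*(2*t) = 2*t²)
z(s, Y) = 2*s*(s + 200*s²) (z(s, Y) = (s + s)*(s + 2*(5*(s + s))²) = (2*s)*(s + 2*(5*(2*s))²) = (2*s)*(s + 2*(10*s)²) = (2*s)*(s + 2*(100*s²)) = (2*s)*(s + 200*s²) = 2*s*(s + 200*s²))
z(-8, 3)*15 + 95 = ((-8)²*(2 + 400*(-8)))*15 + 95 = (64*(2 - 3200))*15 + 95 = (64*(-3198))*15 + 95 = -204672*15 + 95 = -3070080 + 95 = -3069985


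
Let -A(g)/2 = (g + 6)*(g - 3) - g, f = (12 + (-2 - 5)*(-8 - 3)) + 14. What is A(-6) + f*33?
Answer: 3387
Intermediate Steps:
f = 103 (f = (12 - 7*(-11)) + 14 = (12 + 77) + 14 = 89 + 14 = 103)
A(g) = 2*g - 2*(-3 + g)*(6 + g) (A(g) = -2*((g + 6)*(g - 3) - g) = -2*((6 + g)*(-3 + g) - g) = -2*((-3 + g)*(6 + g) - g) = -2*(-g + (-3 + g)*(6 + g)) = 2*g - 2*(-3 + g)*(6 + g))
A(-6) + f*33 = (36 - 4*(-6) - 2*(-6)**2) + 103*33 = (36 + 24 - 2*36) + 3399 = (36 + 24 - 72) + 3399 = -12 + 3399 = 3387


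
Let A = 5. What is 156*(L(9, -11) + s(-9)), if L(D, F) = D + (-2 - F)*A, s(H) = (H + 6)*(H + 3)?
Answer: 11232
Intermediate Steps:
s(H) = (3 + H)*(6 + H) (s(H) = (6 + H)*(3 + H) = (3 + H)*(6 + H))
L(D, F) = -10 + D - 5*F (L(D, F) = D + (-2 - F)*5 = D + (-10 - 5*F) = -10 + D - 5*F)
156*(L(9, -11) + s(-9)) = 156*((-10 + 9 - 5*(-11)) + (18 + (-9)**2 + 9*(-9))) = 156*((-10 + 9 + 55) + (18 + 81 - 81)) = 156*(54 + 18) = 156*72 = 11232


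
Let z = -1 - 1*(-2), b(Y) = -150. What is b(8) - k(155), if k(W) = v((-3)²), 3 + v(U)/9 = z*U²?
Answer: -852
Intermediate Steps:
z = 1 (z = -1 + 2 = 1)
v(U) = -27 + 9*U² (v(U) = -27 + 9*(1*U²) = -27 + 9*U²)
k(W) = 702 (k(W) = -27 + 9*((-3)²)² = -27 + 9*9² = -27 + 9*81 = -27 + 729 = 702)
b(8) - k(155) = -150 - 1*702 = -150 - 702 = -852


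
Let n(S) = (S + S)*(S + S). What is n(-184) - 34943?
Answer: 100481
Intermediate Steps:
n(S) = 4*S**2 (n(S) = (2*S)*(2*S) = 4*S**2)
n(-184) - 34943 = 4*(-184)**2 - 34943 = 4*33856 - 34943 = 135424 - 34943 = 100481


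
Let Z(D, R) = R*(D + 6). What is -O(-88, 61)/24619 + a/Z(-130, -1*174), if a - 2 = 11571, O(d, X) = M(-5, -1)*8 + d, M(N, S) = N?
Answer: 287677415/531179544 ≈ 0.54158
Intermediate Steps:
O(d, X) = -40 + d (O(d, X) = -5*8 + d = -40 + d)
Z(D, R) = R*(6 + D)
a = 11573 (a = 2 + 11571 = 11573)
-O(-88, 61)/24619 + a/Z(-130, -1*174) = -(-40 - 88)/24619 + 11573/(((-1*174)*(6 - 130))) = -1*(-128)*(1/24619) + 11573/((-174*(-124))) = 128*(1/24619) + 11573/21576 = 128/24619 + 11573*(1/21576) = 128/24619 + 11573/21576 = 287677415/531179544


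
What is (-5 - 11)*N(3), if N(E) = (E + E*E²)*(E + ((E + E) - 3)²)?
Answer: -5760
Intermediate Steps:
N(E) = (E + E³)*(E + (-3 + 2*E)²) (N(E) = (E + E³)*(E + (2*E - 3)²) = (E + E³)*(E + (-3 + 2*E)²))
(-5 - 11)*N(3) = (-5 - 11)*(3*(9 - 11*3 - 11*3³ + 4*3⁴ + 13*3²)) = -48*(9 - 33 - 11*27 + 4*81 + 13*9) = -48*(9 - 33 - 297 + 324 + 117) = -48*120 = -16*360 = -5760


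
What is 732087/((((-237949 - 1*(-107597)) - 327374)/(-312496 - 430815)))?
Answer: 6888206583/5794 ≈ 1.1889e+6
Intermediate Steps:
732087/((((-237949 - 1*(-107597)) - 327374)/(-312496 - 430815))) = 732087/((((-237949 + 107597) - 327374)/(-743311))) = 732087/(((-130352 - 327374)*(-1/743311))) = 732087/((-457726*(-1/743311))) = 732087/(5794/9409) = 732087*(9409/5794) = 6888206583/5794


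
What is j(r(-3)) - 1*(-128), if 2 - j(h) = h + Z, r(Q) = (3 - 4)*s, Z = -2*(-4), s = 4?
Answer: 126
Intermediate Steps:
Z = 8
r(Q) = -4 (r(Q) = (3 - 4)*4 = -1*4 = -4)
j(h) = -6 - h (j(h) = 2 - (h + 8) = 2 - (8 + h) = 2 + (-8 - h) = -6 - h)
j(r(-3)) - 1*(-128) = (-6 - 1*(-4)) - 1*(-128) = (-6 + 4) + 128 = -2 + 128 = 126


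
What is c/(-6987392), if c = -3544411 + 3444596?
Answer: 99815/6987392 ≈ 0.014285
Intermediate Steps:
c = -99815
c/(-6987392) = -99815/(-6987392) = -99815*(-1/6987392) = 99815/6987392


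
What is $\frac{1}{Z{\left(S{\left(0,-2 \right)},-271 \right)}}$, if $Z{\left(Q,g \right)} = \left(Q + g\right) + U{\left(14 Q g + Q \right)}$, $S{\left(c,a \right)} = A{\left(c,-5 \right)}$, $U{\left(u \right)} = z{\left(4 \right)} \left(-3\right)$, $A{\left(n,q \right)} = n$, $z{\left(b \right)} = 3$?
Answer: $- \frac{1}{280} \approx -0.0035714$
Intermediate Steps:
$U{\left(u \right)} = -9$ ($U{\left(u \right)} = 3 \left(-3\right) = -9$)
$S{\left(c,a \right)} = c$
$Z{\left(Q,g \right)} = -9 + Q + g$ ($Z{\left(Q,g \right)} = \left(Q + g\right) - 9 = -9 + Q + g$)
$\frac{1}{Z{\left(S{\left(0,-2 \right)},-271 \right)}} = \frac{1}{-9 + 0 - 271} = \frac{1}{-280} = - \frac{1}{280}$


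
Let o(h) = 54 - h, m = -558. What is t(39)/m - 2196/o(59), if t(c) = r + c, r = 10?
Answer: 1225123/2790 ≈ 439.11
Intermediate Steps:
t(c) = 10 + c
t(39)/m - 2196/o(59) = (10 + 39)/(-558) - 2196/(54 - 1*59) = 49*(-1/558) - 2196/(54 - 59) = -49/558 - 2196/(-5) = -49/558 - 2196*(-⅕) = -49/558 + 2196/5 = 1225123/2790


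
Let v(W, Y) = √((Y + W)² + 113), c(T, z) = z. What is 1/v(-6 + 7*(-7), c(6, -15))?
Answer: √557/1671 ≈ 0.014124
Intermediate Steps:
v(W, Y) = √(113 + (W + Y)²) (v(W, Y) = √((W + Y)² + 113) = √(113 + (W + Y)²))
1/v(-6 + 7*(-7), c(6, -15)) = 1/(√(113 + ((-6 + 7*(-7)) - 15)²)) = 1/(√(113 + ((-6 - 49) - 15)²)) = 1/(√(113 + (-55 - 15)²)) = 1/(√(113 + (-70)²)) = 1/(√(113 + 4900)) = 1/(√5013) = 1/(3*√557) = √557/1671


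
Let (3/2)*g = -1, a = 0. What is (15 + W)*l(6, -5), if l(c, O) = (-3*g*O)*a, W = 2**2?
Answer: 0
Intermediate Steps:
g = -2/3 (g = (2/3)*(-1) = -2/3 ≈ -0.66667)
W = 4
l(c, O) = 0 (l(c, O) = -(-2)*O*0 = (2*O)*0 = 0)
(15 + W)*l(6, -5) = (15 + 4)*0 = 19*0 = 0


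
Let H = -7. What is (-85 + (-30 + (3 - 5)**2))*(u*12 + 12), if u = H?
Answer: 7992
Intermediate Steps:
u = -7
(-85 + (-30 + (3 - 5)**2))*(u*12 + 12) = (-85 + (-30 + (3 - 5)**2))*(-7*12 + 12) = (-85 + (-30 + (-2)**2))*(-84 + 12) = (-85 + (-30 + 4))*(-72) = (-85 - 26)*(-72) = -111*(-72) = 7992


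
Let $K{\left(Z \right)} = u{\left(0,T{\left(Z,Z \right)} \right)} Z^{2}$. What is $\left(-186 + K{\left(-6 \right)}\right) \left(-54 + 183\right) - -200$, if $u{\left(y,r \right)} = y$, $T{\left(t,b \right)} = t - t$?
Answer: $-23794$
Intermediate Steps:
$T{\left(t,b \right)} = 0$
$K{\left(Z \right)} = 0$ ($K{\left(Z \right)} = 0 Z^{2} = 0$)
$\left(-186 + K{\left(-6 \right)}\right) \left(-54 + 183\right) - -200 = \left(-186 + 0\right) \left(-54 + 183\right) - -200 = \left(-186\right) 129 + 200 = -23994 + 200 = -23794$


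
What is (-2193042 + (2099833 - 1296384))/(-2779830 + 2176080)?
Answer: 1389593/603750 ≈ 2.3016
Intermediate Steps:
(-2193042 + (2099833 - 1296384))/(-2779830 + 2176080) = (-2193042 + 803449)/(-603750) = -1389593*(-1/603750) = 1389593/603750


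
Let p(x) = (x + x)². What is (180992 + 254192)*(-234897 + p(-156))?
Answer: -59860864752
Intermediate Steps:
p(x) = 4*x² (p(x) = (2*x)² = 4*x²)
(180992 + 254192)*(-234897 + p(-156)) = (180992 + 254192)*(-234897 + 4*(-156)²) = 435184*(-234897 + 4*24336) = 435184*(-234897 + 97344) = 435184*(-137553) = -59860864752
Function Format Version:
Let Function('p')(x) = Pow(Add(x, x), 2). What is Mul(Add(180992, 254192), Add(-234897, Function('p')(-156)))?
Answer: -59860864752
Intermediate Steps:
Function('p')(x) = Mul(4, Pow(x, 2)) (Function('p')(x) = Pow(Mul(2, x), 2) = Mul(4, Pow(x, 2)))
Mul(Add(180992, 254192), Add(-234897, Function('p')(-156))) = Mul(Add(180992, 254192), Add(-234897, Mul(4, Pow(-156, 2)))) = Mul(435184, Add(-234897, Mul(4, 24336))) = Mul(435184, Add(-234897, 97344)) = Mul(435184, -137553) = -59860864752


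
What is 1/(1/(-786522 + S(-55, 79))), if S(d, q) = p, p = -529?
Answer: -787051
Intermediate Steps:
S(d, q) = -529
1/(1/(-786522 + S(-55, 79))) = 1/(1/(-786522 - 529)) = 1/(1/(-787051)) = 1/(-1/787051) = -787051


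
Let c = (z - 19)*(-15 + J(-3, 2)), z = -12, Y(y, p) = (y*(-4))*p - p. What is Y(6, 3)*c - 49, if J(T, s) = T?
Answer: -41899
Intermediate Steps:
Y(y, p) = -p - 4*p*y (Y(y, p) = (-4*y)*p - p = -4*p*y - p = -p - 4*p*y)
c = 558 (c = (-12 - 19)*(-15 - 3) = -31*(-18) = 558)
Y(6, 3)*c - 49 = -1*3*(1 + 4*6)*558 - 49 = -1*3*(1 + 24)*558 - 49 = -1*3*25*558 - 49 = -75*558 - 49 = -41850 - 49 = -41899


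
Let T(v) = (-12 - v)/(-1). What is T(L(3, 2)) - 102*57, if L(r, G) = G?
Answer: -5800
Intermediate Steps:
T(v) = 12 + v (T(v) = (-12 - v)*(-1) = 12 + v)
T(L(3, 2)) - 102*57 = (12 + 2) - 102*57 = 14 - 5814 = -5800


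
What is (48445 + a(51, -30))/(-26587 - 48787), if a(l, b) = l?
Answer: -24248/37687 ≈ -0.64340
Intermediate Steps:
(48445 + a(51, -30))/(-26587 - 48787) = (48445 + 51)/(-26587 - 48787) = 48496/(-75374) = 48496*(-1/75374) = -24248/37687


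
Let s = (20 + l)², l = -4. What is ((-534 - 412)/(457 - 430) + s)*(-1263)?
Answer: -2511686/9 ≈ -2.7908e+5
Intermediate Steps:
s = 256 (s = (20 - 4)² = 16² = 256)
((-534 - 412)/(457 - 430) + s)*(-1263) = ((-534 - 412)/(457 - 430) + 256)*(-1263) = (-946/27 + 256)*(-1263) = (5966/27)*(-1263) = -2511686/9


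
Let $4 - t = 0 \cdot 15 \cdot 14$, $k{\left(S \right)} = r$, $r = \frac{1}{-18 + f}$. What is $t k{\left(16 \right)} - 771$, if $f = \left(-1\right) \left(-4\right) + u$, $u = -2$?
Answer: $- \frac{3085}{4} \approx -771.25$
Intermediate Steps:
$f = 2$ ($f = \left(-1\right) \left(-4\right) - 2 = 4 - 2 = 2$)
$r = - \frac{1}{16}$ ($r = \frac{1}{-18 + 2} = \frac{1}{-16} = - \frac{1}{16} \approx -0.0625$)
$k{\left(S \right)} = - \frac{1}{16}$
$t = 4$ ($t = 4 - 0 \cdot 15 \cdot 14 = 4 - 0 \cdot 14 = 4 - 0 = 4 + 0 = 4$)
$t k{\left(16 \right)} - 771 = 4 \left(- \frac{1}{16}\right) - 771 = - \frac{1}{4} - 771 = - \frac{3085}{4}$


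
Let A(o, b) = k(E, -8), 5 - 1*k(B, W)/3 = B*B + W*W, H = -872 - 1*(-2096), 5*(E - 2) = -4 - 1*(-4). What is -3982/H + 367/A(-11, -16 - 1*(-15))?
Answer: -66767/12852 ≈ -5.1951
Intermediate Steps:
E = 2 (E = 2 + (-4 - 1*(-4))/5 = 2 + (-4 + 4)/5 = 2 + (1/5)*0 = 2 + 0 = 2)
H = 1224 (H = -872 + 2096 = 1224)
k(B, W) = 15 - 3*B**2 - 3*W**2 (k(B, W) = 15 - 3*(B*B + W*W) = 15 - 3*(B**2 + W**2) = 15 + (-3*B**2 - 3*W**2) = 15 - 3*B**2 - 3*W**2)
A(o, b) = -189 (A(o, b) = 15 - 3*2**2 - 3*(-8)**2 = 15 - 3*4 - 3*64 = 15 - 12 - 192 = -189)
-3982/H + 367/A(-11, -16 - 1*(-15)) = -3982/1224 + 367/(-189) = -3982*1/1224 + 367*(-1/189) = -1991/612 - 367/189 = -66767/12852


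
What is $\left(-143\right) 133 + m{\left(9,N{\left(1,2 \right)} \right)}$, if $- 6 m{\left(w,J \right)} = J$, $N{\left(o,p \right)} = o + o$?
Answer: $- \frac{57058}{3} \approx -19019.0$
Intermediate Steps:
$N{\left(o,p \right)} = 2 o$
$m{\left(w,J \right)} = - \frac{J}{6}$
$\left(-143\right) 133 + m{\left(9,N{\left(1,2 \right)} \right)} = \left(-143\right) 133 - \frac{2 \cdot 1}{6} = -19019 - \frac{1}{3} = - \frac{57058}{3}$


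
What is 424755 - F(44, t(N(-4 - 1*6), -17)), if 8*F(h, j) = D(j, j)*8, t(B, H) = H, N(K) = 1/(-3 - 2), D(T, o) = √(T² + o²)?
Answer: 424755 - 17*√2 ≈ 4.2473e+5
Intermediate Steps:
N(K) = -⅕ (N(K) = 1/(-5) = -⅕)
F(h, j) = √2*√(j²) (F(h, j) = (√(j² + j²)*8)/8 = (√(2*j²)*8)/8 = ((√2*√(j²))*8)/8 = (8*√2*√(j²))/8 = √2*√(j²))
424755 - F(44, t(N(-4 - 1*6), -17)) = 424755 - √2*√((-17)²) = 424755 - √2*√289 = 424755 - √2*17 = 424755 - 17*√2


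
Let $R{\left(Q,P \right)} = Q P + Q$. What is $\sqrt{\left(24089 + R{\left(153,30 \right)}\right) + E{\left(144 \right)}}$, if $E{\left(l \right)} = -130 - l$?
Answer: $\sqrt{28558} \approx 168.99$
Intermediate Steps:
$R{\left(Q,P \right)} = Q + P Q$ ($R{\left(Q,P \right)} = P Q + Q = Q + P Q$)
$\sqrt{\left(24089 + R{\left(153,30 \right)}\right) + E{\left(144 \right)}} = \sqrt{\left(24089 + 153 \left(1 + 30\right)\right) - 274} = \sqrt{\left(24089 + 153 \cdot 31\right) - 274} = \sqrt{\left(24089 + 4743\right) - 274} = \sqrt{28832 - 274} = \sqrt{28558}$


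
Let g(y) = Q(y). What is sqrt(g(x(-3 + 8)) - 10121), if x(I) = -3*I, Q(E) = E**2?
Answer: 2*I*sqrt(2474) ≈ 99.479*I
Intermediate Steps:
g(y) = y**2
sqrt(g(x(-3 + 8)) - 10121) = sqrt((-3*(-3 + 8))**2 - 10121) = sqrt((-3*5)**2 - 10121) = sqrt((-15)**2 - 10121) = sqrt(225 - 10121) = sqrt(-9896) = 2*I*sqrt(2474)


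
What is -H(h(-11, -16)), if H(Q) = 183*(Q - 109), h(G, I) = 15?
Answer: 17202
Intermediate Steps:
H(Q) = -19947 + 183*Q (H(Q) = 183*(-109 + Q) = -19947 + 183*Q)
-H(h(-11, -16)) = -(-19947 + 183*15) = -(-19947 + 2745) = -1*(-17202) = 17202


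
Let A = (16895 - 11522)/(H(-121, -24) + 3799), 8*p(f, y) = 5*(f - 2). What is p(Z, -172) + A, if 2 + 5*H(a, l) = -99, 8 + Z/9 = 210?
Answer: 7157185/6298 ≈ 1136.4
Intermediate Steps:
Z = 1818 (Z = -72 + 9*210 = -72 + 1890 = 1818)
H(a, l) = -101/5 (H(a, l) = -⅖ + (⅕)*(-99) = -⅖ - 99/5 = -101/5)
p(f, y) = -5/4 + 5*f/8 (p(f, y) = (5*(f - 2))/8 = (5*(-2 + f))/8 = (-10 + 5*f)/8 = -5/4 + 5*f/8)
A = 8955/6298 (A = (16895 - 11522)/(-101/5 + 3799) = 5373/(18894/5) = 5373*(5/18894) = 8955/6298 ≈ 1.4219)
p(Z, -172) + A = (-5/4 + (5/8)*1818) + 8955/6298 = (-5/4 + 4545/4) + 8955/6298 = 1135 + 8955/6298 = 7157185/6298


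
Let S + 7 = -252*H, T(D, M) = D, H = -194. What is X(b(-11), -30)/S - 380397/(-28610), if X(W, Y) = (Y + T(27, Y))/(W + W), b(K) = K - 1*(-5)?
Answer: 37188385819/2796970820 ≈ 13.296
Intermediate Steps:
b(K) = 5 + K (b(K) = K + 5 = 5 + K)
S = 48881 (S = -7 - 252*(-194) = -7 + 48888 = 48881)
X(W, Y) = (27 + Y)/(2*W) (X(W, Y) = (Y + 27)/(W + W) = (27 + Y)/((2*W)) = (27 + Y)*(1/(2*W)) = (27 + Y)/(2*W))
X(b(-11), -30)/S - 380397/(-28610) = ((27 - 30)/(2*(5 - 11)))/48881 - 380397/(-28610) = ((½)*(-3)/(-6))*(1/48881) - 380397*(-1/28610) = ((½)*(-⅙)*(-3))*(1/48881) + 380397/28610 = (¼)*(1/48881) + 380397/28610 = 1/195524 + 380397/28610 = 37188385819/2796970820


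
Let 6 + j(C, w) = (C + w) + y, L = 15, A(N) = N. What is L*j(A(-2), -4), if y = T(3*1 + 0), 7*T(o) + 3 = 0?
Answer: -1305/7 ≈ -186.43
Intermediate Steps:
T(o) = -3/7 (T(o) = -3/7 + (⅐)*0 = -3/7 + 0 = -3/7)
y = -3/7 ≈ -0.42857
j(C, w) = -45/7 + C + w (j(C, w) = -6 + ((C + w) - 3/7) = -6 + (-3/7 + C + w) = -45/7 + C + w)
L*j(A(-2), -4) = 15*(-45/7 - 2 - 4) = 15*(-87/7) = -1305/7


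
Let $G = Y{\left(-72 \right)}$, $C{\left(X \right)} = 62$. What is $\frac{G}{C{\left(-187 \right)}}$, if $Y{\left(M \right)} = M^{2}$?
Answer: $\frac{2592}{31} \approx 83.613$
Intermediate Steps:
$G = 5184$ ($G = \left(-72\right)^{2} = 5184$)
$\frac{G}{C{\left(-187 \right)}} = \frac{5184}{62} = 5184 \cdot \frac{1}{62} = \frac{2592}{31}$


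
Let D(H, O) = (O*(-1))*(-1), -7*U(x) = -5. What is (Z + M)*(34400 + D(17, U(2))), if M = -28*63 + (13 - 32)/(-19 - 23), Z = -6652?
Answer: -85113249665/294 ≈ -2.8950e+8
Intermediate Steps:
U(x) = 5/7 (U(x) = -⅐*(-5) = 5/7)
M = -74069/42 (M = -1764 - 19/(-42) = -1764 - 19*(-1/42) = -1764 + 19/42 = -74069/42 ≈ -1763.5)
D(H, O) = O (D(H, O) = -O*(-1) = O)
(Z + M)*(34400 + D(17, U(2))) = (-6652 - 74069/42)*(34400 + 5/7) = -353453/42*240805/7 = -85113249665/294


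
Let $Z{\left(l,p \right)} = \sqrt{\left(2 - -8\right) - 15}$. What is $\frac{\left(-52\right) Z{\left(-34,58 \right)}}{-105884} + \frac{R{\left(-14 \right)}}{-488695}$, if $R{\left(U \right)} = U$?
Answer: $\frac{14}{488695} + \frac{13 i \sqrt{5}}{26471} \approx 2.8648 \cdot 10^{-5} + 0.0010981 i$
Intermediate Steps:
$Z{\left(l,p \right)} = i \sqrt{5}$ ($Z{\left(l,p \right)} = \sqrt{\left(2 + 8\right) - 15} = \sqrt{10 - 15} = \sqrt{-5} = i \sqrt{5}$)
$\frac{\left(-52\right) Z{\left(-34,58 \right)}}{-105884} + \frac{R{\left(-14 \right)}}{-488695} = \frac{\left(-52\right) i \sqrt{5}}{-105884} - \frac{14}{-488695} = - 52 i \sqrt{5} \left(- \frac{1}{105884}\right) - - \frac{14}{488695} = \frac{13 i \sqrt{5}}{26471} + \frac{14}{488695} = \frac{14}{488695} + \frac{13 i \sqrt{5}}{26471}$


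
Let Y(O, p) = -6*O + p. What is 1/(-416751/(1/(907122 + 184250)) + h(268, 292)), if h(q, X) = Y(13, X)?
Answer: -1/454830372158 ≈ -2.1986e-12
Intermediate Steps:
Y(O, p) = p - 6*O
h(q, X) = -78 + X (h(q, X) = X - 6*13 = X - 78 = -78 + X)
1/(-416751/(1/(907122 + 184250)) + h(268, 292)) = 1/(-416751/(1/(907122 + 184250)) + (-78 + 292)) = 1/(-416751/(1/1091372) + 214) = 1/(-416751/1/1091372 + 214) = 1/(-416751*1091372 + 214) = 1/(-454830372372 + 214) = 1/(-454830372158) = -1/454830372158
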